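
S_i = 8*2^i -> [8, 16, 32, 64, 128]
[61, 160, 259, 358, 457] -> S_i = 61 + 99*i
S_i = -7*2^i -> [-7, -14, -28, -56, -112]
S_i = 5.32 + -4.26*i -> [5.32, 1.06, -3.2, -7.46, -11.72]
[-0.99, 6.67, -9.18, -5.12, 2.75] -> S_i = Random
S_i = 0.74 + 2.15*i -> [0.74, 2.89, 5.04, 7.19, 9.34]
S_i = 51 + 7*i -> [51, 58, 65, 72, 79]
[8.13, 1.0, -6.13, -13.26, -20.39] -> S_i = 8.13 + -7.13*i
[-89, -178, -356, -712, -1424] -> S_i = -89*2^i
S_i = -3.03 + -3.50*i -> [-3.03, -6.53, -10.03, -13.53, -17.03]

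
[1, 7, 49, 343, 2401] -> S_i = 1*7^i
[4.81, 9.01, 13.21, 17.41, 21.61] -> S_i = 4.81 + 4.20*i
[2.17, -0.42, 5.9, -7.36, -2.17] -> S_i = Random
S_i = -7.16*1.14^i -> [-7.16, -8.16, -9.31, -10.61, -12.09]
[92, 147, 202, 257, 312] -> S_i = 92 + 55*i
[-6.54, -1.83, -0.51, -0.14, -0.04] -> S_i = -6.54*0.28^i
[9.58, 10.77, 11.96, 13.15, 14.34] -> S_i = 9.58 + 1.19*i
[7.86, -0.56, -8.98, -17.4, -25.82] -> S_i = 7.86 + -8.42*i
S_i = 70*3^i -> [70, 210, 630, 1890, 5670]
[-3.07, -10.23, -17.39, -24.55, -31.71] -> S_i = -3.07 + -7.16*i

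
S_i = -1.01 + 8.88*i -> [-1.01, 7.87, 16.75, 25.63, 34.51]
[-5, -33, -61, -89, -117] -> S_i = -5 + -28*i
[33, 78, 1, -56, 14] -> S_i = Random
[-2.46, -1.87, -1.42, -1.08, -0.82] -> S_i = -2.46*0.76^i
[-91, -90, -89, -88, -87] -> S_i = -91 + 1*i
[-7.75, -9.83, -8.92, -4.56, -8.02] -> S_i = Random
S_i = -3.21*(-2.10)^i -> [-3.21, 6.74, -14.16, 29.73, -62.43]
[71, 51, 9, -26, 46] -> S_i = Random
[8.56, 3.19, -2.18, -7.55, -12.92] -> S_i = 8.56 + -5.37*i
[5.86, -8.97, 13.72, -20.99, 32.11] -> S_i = 5.86*(-1.53)^i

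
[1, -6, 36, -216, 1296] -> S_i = 1*-6^i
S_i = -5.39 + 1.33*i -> [-5.39, -4.06, -2.73, -1.4, -0.07]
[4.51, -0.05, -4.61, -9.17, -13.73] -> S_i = 4.51 + -4.56*i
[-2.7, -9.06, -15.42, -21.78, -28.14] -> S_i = -2.70 + -6.36*i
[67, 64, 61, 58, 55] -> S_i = 67 + -3*i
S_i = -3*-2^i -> [-3, 6, -12, 24, -48]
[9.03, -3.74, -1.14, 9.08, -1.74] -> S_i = Random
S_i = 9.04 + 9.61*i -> [9.04, 18.65, 28.26, 37.87, 47.48]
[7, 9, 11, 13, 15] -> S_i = 7 + 2*i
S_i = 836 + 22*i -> [836, 858, 880, 902, 924]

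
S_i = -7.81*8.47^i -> [-7.81, -66.15, -560.3, -4745.71, -40196.17]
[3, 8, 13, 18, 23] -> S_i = 3 + 5*i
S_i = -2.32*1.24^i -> [-2.32, -2.88, -3.57, -4.42, -5.48]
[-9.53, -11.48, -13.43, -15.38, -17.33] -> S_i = -9.53 + -1.95*i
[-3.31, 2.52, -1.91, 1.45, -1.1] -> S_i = -3.31*(-0.76)^i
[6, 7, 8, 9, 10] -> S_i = 6 + 1*i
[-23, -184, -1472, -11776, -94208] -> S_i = -23*8^i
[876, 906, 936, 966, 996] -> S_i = 876 + 30*i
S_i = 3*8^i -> [3, 24, 192, 1536, 12288]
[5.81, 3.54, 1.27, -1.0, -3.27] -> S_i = 5.81 + -2.27*i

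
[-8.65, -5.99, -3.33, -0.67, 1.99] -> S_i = -8.65 + 2.66*i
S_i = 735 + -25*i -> [735, 710, 685, 660, 635]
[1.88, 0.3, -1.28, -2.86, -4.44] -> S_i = 1.88 + -1.58*i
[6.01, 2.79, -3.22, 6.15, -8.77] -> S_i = Random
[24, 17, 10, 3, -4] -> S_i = 24 + -7*i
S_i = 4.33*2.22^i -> [4.33, 9.61, 21.34, 47.37, 105.17]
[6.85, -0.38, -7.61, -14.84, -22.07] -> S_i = 6.85 + -7.23*i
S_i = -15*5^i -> [-15, -75, -375, -1875, -9375]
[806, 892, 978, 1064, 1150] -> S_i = 806 + 86*i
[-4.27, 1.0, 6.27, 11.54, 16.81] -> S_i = -4.27 + 5.27*i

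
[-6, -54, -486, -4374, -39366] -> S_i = -6*9^i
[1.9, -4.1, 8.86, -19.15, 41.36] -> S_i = 1.90*(-2.16)^i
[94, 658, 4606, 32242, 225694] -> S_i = 94*7^i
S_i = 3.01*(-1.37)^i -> [3.01, -4.12, 5.65, -7.74, 10.6]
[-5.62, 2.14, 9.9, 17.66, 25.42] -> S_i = -5.62 + 7.76*i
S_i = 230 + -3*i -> [230, 227, 224, 221, 218]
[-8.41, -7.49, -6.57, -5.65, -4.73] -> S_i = -8.41 + 0.92*i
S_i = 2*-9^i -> [2, -18, 162, -1458, 13122]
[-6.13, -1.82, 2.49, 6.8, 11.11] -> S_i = -6.13 + 4.31*i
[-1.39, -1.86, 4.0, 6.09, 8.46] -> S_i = Random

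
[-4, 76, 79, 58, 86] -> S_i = Random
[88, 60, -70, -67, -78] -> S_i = Random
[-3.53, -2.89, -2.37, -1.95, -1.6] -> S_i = -3.53*0.82^i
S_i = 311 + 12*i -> [311, 323, 335, 347, 359]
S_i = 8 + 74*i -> [8, 82, 156, 230, 304]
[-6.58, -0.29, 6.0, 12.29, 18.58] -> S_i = -6.58 + 6.29*i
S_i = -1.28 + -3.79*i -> [-1.28, -5.07, -8.86, -12.65, -16.44]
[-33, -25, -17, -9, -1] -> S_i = -33 + 8*i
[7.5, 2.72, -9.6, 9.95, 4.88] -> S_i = Random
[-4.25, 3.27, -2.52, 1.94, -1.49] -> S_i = -4.25*(-0.77)^i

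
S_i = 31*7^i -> [31, 217, 1519, 10633, 74431]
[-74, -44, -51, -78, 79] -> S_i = Random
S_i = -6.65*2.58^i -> [-6.65, -17.16, -44.27, -114.2, -294.65]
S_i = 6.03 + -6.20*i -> [6.03, -0.17, -6.37, -12.57, -18.77]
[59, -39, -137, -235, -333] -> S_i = 59 + -98*i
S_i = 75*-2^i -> [75, -150, 300, -600, 1200]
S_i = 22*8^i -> [22, 176, 1408, 11264, 90112]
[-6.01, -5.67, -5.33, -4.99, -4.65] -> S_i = -6.01 + 0.34*i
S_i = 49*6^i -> [49, 294, 1764, 10584, 63504]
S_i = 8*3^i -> [8, 24, 72, 216, 648]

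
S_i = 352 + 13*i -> [352, 365, 378, 391, 404]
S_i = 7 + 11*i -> [7, 18, 29, 40, 51]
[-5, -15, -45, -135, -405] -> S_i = -5*3^i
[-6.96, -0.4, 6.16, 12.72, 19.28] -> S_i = -6.96 + 6.56*i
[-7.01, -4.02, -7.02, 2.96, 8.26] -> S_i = Random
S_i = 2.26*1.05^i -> [2.26, 2.37, 2.49, 2.62, 2.75]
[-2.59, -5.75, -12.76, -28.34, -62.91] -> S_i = -2.59*2.22^i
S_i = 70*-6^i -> [70, -420, 2520, -15120, 90720]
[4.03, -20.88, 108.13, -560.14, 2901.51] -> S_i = 4.03*(-5.18)^i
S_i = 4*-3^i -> [4, -12, 36, -108, 324]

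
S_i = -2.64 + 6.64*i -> [-2.64, 4.0, 10.64, 17.28, 23.92]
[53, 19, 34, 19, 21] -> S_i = Random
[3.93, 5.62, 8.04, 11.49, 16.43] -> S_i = 3.93*1.43^i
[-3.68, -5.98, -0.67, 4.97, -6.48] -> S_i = Random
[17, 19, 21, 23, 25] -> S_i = 17 + 2*i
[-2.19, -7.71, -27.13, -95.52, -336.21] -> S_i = -2.19*3.52^i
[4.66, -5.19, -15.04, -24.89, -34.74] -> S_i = 4.66 + -9.85*i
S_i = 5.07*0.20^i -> [5.07, 1.01, 0.2, 0.04, 0.01]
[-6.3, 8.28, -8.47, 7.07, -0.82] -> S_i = Random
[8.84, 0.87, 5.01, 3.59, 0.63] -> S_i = Random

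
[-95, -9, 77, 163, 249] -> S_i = -95 + 86*i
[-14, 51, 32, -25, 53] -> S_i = Random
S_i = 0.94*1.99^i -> [0.94, 1.87, 3.72, 7.41, 14.74]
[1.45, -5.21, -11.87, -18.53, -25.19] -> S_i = 1.45 + -6.66*i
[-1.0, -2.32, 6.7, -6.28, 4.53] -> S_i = Random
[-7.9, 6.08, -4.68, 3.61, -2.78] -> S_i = -7.90*(-0.77)^i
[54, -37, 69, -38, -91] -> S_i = Random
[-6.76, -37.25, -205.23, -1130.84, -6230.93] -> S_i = -6.76*5.51^i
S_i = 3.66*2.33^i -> [3.66, 8.53, 19.87, 46.3, 107.87]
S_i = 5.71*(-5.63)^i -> [5.71, -32.15, 180.99, -1018.97, 5736.8]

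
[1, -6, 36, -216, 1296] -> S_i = 1*-6^i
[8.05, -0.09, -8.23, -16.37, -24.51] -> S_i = 8.05 + -8.14*i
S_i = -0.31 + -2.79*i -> [-0.31, -3.1, -5.89, -8.68, -11.47]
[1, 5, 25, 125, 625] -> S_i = 1*5^i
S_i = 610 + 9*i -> [610, 619, 628, 637, 646]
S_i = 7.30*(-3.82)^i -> [7.3, -27.89, 106.52, -406.92, 1554.45]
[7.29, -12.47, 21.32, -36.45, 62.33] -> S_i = 7.29*(-1.71)^i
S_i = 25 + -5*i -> [25, 20, 15, 10, 5]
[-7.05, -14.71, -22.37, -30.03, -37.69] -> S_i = -7.05 + -7.66*i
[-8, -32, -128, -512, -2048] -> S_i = -8*4^i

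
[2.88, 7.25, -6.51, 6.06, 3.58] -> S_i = Random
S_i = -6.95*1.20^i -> [-6.95, -8.34, -10.01, -12.01, -14.41]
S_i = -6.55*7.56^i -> [-6.55, -49.52, -374.36, -2830.13, -21395.8]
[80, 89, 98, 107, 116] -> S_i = 80 + 9*i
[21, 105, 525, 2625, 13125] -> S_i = 21*5^i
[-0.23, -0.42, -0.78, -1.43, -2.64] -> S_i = -0.23*1.84^i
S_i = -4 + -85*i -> [-4, -89, -174, -259, -344]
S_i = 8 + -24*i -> [8, -16, -40, -64, -88]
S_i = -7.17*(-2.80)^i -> [-7.17, 20.08, -56.21, 157.4, -440.71]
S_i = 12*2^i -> [12, 24, 48, 96, 192]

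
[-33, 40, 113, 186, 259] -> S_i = -33 + 73*i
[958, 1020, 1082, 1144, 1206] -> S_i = 958 + 62*i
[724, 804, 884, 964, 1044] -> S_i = 724 + 80*i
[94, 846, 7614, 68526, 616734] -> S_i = 94*9^i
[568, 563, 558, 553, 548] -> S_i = 568 + -5*i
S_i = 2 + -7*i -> [2, -5, -12, -19, -26]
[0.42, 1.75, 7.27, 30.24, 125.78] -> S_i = 0.42*4.16^i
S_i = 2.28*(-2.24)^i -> [2.28, -5.11, 11.44, -25.63, 57.4]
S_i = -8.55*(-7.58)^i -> [-8.55, 64.81, -491.25, 3723.69, -28225.58]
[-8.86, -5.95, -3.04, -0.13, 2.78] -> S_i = -8.86 + 2.91*i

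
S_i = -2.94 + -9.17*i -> [-2.94, -12.11, -21.28, -30.45, -39.62]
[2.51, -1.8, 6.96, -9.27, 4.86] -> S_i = Random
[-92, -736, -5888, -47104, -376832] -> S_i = -92*8^i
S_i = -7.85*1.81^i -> [-7.85, -14.21, -25.72, -46.55, -84.25]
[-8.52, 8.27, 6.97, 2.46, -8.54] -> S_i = Random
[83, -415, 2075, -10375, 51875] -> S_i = 83*-5^i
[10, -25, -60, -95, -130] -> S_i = 10 + -35*i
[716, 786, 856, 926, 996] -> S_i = 716 + 70*i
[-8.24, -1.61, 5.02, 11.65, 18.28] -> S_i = -8.24 + 6.63*i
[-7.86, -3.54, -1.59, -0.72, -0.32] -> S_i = -7.86*0.45^i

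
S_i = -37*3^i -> [-37, -111, -333, -999, -2997]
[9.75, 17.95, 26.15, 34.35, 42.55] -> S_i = 9.75 + 8.20*i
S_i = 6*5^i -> [6, 30, 150, 750, 3750]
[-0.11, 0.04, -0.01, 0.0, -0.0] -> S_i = -0.11*(-0.33)^i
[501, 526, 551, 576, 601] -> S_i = 501 + 25*i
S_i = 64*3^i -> [64, 192, 576, 1728, 5184]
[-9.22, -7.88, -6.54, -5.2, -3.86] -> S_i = -9.22 + 1.34*i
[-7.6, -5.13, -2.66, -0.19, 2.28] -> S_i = -7.60 + 2.47*i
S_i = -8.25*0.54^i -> [-8.25, -4.46, -2.41, -1.3, -0.7]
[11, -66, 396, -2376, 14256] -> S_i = 11*-6^i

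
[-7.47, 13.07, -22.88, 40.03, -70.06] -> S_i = -7.47*(-1.75)^i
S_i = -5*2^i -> [-5, -10, -20, -40, -80]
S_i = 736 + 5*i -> [736, 741, 746, 751, 756]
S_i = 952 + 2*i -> [952, 954, 956, 958, 960]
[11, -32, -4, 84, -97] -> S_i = Random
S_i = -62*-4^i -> [-62, 248, -992, 3968, -15872]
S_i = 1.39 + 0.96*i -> [1.39, 2.35, 3.31, 4.27, 5.23]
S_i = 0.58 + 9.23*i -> [0.58, 9.81, 19.04, 28.27, 37.5]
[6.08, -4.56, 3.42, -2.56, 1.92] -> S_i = 6.08*(-0.75)^i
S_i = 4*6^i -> [4, 24, 144, 864, 5184]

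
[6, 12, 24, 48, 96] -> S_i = 6*2^i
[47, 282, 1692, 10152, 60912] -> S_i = 47*6^i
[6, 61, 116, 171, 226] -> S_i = 6 + 55*i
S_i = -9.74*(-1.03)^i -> [-9.74, 10.03, -10.33, 10.64, -10.96]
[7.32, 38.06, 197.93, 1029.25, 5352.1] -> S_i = 7.32*5.20^i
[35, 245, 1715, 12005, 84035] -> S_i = 35*7^i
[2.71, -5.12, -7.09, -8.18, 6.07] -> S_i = Random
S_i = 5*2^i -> [5, 10, 20, 40, 80]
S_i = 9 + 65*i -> [9, 74, 139, 204, 269]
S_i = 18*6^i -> [18, 108, 648, 3888, 23328]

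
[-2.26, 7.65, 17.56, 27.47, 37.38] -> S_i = -2.26 + 9.91*i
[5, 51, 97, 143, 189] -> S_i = 5 + 46*i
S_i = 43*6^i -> [43, 258, 1548, 9288, 55728]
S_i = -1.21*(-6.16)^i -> [-1.21, 7.45, -45.91, 282.83, -1742.24]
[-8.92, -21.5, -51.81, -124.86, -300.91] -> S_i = -8.92*2.41^i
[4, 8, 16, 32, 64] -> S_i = 4*2^i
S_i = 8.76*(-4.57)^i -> [8.76, -40.03, 182.95, -836.09, 3820.93]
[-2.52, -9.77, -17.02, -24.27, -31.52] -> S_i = -2.52 + -7.25*i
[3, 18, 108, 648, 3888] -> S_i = 3*6^i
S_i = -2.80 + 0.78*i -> [-2.8, -2.02, -1.24, -0.46, 0.32]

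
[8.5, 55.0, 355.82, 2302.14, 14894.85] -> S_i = 8.50*6.47^i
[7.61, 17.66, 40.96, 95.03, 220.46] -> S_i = 7.61*2.32^i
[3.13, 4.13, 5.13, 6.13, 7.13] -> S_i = 3.13 + 1.00*i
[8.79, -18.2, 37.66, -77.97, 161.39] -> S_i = 8.79*(-2.07)^i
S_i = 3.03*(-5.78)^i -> [3.03, -17.51, 101.23, -585.09, 3381.85]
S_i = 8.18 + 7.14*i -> [8.18, 15.32, 22.46, 29.6, 36.74]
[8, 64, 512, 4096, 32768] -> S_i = 8*8^i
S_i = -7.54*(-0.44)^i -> [-7.54, 3.32, -1.46, 0.64, -0.28]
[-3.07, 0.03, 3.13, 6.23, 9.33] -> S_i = -3.07 + 3.10*i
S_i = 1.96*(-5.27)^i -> [1.96, -10.33, 54.43, -286.87, 1511.81]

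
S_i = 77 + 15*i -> [77, 92, 107, 122, 137]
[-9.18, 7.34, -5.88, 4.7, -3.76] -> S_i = -9.18*(-0.80)^i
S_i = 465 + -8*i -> [465, 457, 449, 441, 433]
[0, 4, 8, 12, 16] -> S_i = 0 + 4*i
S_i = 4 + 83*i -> [4, 87, 170, 253, 336]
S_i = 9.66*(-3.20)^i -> [9.66, -30.91, 98.92, -316.54, 1012.92]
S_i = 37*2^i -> [37, 74, 148, 296, 592]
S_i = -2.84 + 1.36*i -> [-2.84, -1.48, -0.12, 1.24, 2.6]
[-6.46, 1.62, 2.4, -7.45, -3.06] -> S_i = Random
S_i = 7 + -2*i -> [7, 5, 3, 1, -1]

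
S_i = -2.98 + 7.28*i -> [-2.98, 4.3, 11.58, 18.86, 26.14]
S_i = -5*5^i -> [-5, -25, -125, -625, -3125]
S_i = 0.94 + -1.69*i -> [0.94, -0.75, -2.44, -4.13, -5.82]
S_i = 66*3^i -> [66, 198, 594, 1782, 5346]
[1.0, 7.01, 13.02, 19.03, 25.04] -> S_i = 1.00 + 6.01*i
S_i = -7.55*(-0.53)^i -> [-7.55, 4.0, -2.12, 1.12, -0.6]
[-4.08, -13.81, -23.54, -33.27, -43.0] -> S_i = -4.08 + -9.73*i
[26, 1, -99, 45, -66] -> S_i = Random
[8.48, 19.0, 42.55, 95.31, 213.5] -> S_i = 8.48*2.24^i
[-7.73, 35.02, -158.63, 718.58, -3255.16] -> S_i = -7.73*(-4.53)^i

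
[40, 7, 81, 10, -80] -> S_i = Random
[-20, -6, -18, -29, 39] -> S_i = Random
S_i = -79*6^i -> [-79, -474, -2844, -17064, -102384]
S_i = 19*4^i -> [19, 76, 304, 1216, 4864]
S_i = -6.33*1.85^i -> [-6.33, -11.71, -21.66, -40.08, -74.15]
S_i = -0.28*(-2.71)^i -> [-0.28, 0.76, -2.06, 5.57, -15.1]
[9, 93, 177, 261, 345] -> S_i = 9 + 84*i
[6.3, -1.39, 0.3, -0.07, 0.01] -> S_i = 6.30*(-0.22)^i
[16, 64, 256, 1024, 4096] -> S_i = 16*4^i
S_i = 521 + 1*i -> [521, 522, 523, 524, 525]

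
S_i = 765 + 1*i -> [765, 766, 767, 768, 769]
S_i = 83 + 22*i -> [83, 105, 127, 149, 171]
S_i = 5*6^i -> [5, 30, 180, 1080, 6480]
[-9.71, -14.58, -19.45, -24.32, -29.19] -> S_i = -9.71 + -4.87*i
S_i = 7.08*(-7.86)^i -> [7.08, -55.65, 437.4, -3437.96, 27022.37]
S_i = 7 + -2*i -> [7, 5, 3, 1, -1]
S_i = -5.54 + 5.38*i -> [-5.54, -0.16, 5.22, 10.6, 15.98]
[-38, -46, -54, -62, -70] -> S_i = -38 + -8*i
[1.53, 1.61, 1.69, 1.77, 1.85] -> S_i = 1.53 + 0.08*i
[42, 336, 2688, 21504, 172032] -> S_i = 42*8^i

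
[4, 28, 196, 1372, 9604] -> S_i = 4*7^i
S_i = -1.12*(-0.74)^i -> [-1.12, 0.83, -0.61, 0.45, -0.34]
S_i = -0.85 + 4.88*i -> [-0.85, 4.03, 8.91, 13.79, 18.67]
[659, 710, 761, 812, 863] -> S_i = 659 + 51*i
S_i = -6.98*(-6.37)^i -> [-6.98, 44.46, -283.23, 1804.15, -11492.46]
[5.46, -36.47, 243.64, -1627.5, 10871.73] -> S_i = 5.46*(-6.68)^i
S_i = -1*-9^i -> [-1, 9, -81, 729, -6561]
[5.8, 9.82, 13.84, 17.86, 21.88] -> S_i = 5.80 + 4.02*i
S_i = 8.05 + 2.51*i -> [8.05, 10.56, 13.07, 15.58, 18.09]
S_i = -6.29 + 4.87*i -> [-6.29, -1.42, 3.45, 8.32, 13.19]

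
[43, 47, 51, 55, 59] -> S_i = 43 + 4*i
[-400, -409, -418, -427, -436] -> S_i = -400 + -9*i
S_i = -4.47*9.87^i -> [-4.47, -44.12, -435.45, -4297.93, -42420.53]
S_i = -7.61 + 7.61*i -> [-7.61, 0.0, 7.61, 15.22, 22.83]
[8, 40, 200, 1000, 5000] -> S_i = 8*5^i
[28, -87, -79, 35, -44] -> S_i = Random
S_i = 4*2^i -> [4, 8, 16, 32, 64]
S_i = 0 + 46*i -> [0, 46, 92, 138, 184]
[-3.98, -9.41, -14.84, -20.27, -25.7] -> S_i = -3.98 + -5.43*i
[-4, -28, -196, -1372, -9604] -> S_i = -4*7^i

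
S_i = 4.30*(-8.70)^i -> [4.3, -37.41, 325.47, -2831.56, 24634.6]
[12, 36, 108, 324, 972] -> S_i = 12*3^i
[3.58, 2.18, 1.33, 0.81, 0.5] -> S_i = 3.58*0.61^i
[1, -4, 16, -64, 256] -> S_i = 1*-4^i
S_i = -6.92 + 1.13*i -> [-6.92, -5.79, -4.66, -3.53, -2.4]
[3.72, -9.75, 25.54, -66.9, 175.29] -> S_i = 3.72*(-2.62)^i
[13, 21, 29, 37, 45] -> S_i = 13 + 8*i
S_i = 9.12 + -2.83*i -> [9.12, 6.29, 3.46, 0.63, -2.2]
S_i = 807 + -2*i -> [807, 805, 803, 801, 799]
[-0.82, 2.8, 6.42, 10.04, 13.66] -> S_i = -0.82 + 3.62*i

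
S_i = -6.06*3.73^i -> [-6.06, -22.6, -84.31, -314.48, -1173.03]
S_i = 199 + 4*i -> [199, 203, 207, 211, 215]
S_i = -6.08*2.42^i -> [-6.08, -14.71, -35.61, -86.17, -208.53]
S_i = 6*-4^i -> [6, -24, 96, -384, 1536]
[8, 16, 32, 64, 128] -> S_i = 8*2^i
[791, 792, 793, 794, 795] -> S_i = 791 + 1*i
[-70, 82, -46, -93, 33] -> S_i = Random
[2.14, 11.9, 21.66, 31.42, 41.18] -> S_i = 2.14 + 9.76*i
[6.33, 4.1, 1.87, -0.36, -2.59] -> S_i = 6.33 + -2.23*i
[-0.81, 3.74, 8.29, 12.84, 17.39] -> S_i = -0.81 + 4.55*i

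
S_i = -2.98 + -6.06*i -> [-2.98, -9.04, -15.1, -21.16, -27.22]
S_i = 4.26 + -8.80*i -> [4.26, -4.54, -13.34, -22.14, -30.94]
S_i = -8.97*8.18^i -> [-8.97, -73.37, -600.2, -4909.67, -40161.11]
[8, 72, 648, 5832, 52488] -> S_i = 8*9^i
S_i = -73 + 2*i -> [-73, -71, -69, -67, -65]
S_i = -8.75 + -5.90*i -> [-8.75, -14.65, -20.55, -26.45, -32.35]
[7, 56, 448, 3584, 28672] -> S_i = 7*8^i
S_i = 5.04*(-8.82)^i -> [5.04, -44.45, 392.07, -3458.09, 30500.35]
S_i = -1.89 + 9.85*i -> [-1.89, 7.96, 17.81, 27.66, 37.51]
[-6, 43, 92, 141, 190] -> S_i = -6 + 49*i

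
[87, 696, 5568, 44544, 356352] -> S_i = 87*8^i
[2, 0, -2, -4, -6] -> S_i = 2 + -2*i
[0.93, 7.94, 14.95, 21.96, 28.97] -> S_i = 0.93 + 7.01*i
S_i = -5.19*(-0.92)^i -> [-5.19, 4.77, -4.39, 4.04, -3.72]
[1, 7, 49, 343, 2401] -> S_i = 1*7^i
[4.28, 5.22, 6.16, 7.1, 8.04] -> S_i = 4.28 + 0.94*i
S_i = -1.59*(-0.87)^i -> [-1.59, 1.38, -1.2, 1.05, -0.91]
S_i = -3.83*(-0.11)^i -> [-3.83, 0.42, -0.05, 0.01, -0.0]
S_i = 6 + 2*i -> [6, 8, 10, 12, 14]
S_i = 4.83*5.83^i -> [4.83, 28.16, 164.17, 957.09, 5579.83]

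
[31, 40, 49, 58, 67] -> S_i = 31 + 9*i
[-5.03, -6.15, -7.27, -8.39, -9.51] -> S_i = -5.03 + -1.12*i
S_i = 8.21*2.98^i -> [8.21, 24.47, 72.91, 217.27, 647.45]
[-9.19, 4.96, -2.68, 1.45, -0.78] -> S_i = -9.19*(-0.54)^i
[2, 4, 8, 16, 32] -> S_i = 2*2^i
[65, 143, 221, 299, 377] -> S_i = 65 + 78*i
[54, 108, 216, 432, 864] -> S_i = 54*2^i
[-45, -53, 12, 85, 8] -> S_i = Random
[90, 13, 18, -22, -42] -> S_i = Random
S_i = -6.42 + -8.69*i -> [-6.42, -15.11, -23.8, -32.49, -41.18]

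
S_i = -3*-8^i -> [-3, 24, -192, 1536, -12288]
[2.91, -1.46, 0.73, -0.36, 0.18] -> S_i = 2.91*(-0.50)^i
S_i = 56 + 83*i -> [56, 139, 222, 305, 388]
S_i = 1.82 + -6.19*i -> [1.82, -4.37, -10.56, -16.75, -22.94]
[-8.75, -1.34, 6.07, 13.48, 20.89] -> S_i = -8.75 + 7.41*i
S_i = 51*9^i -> [51, 459, 4131, 37179, 334611]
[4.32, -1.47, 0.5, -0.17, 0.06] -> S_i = 4.32*(-0.34)^i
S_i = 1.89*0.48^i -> [1.89, 0.91, 0.44, 0.21, 0.1]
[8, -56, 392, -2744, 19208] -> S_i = 8*-7^i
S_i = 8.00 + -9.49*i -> [8.0, -1.49, -10.98, -20.47, -29.96]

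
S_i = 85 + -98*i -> [85, -13, -111, -209, -307]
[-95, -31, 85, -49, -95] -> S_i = Random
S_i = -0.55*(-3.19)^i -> [-0.55, 1.75, -5.6, 17.85, -56.95]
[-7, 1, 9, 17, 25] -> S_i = -7 + 8*i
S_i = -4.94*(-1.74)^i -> [-4.94, 8.6, -14.96, 26.02, -45.28]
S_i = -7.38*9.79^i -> [-7.38, -72.25, -707.33, -6924.76, -67793.36]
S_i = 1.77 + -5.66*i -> [1.77, -3.89, -9.55, -15.21, -20.87]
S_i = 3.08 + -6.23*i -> [3.08, -3.15, -9.38, -15.61, -21.84]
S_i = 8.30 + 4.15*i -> [8.3, 12.45, 16.6, 20.75, 24.9]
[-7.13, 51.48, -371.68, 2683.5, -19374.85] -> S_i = -7.13*(-7.22)^i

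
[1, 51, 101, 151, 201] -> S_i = 1 + 50*i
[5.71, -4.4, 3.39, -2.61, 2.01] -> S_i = 5.71*(-0.77)^i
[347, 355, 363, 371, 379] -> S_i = 347 + 8*i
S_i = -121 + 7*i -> [-121, -114, -107, -100, -93]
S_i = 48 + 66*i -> [48, 114, 180, 246, 312]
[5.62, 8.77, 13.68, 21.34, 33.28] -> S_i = 5.62*1.56^i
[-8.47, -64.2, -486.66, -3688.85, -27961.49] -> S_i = -8.47*7.58^i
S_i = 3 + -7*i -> [3, -4, -11, -18, -25]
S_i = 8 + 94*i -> [8, 102, 196, 290, 384]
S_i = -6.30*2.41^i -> [-6.3, -15.18, -36.59, -88.18, -212.52]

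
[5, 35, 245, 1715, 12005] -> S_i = 5*7^i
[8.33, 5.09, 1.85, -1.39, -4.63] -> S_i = 8.33 + -3.24*i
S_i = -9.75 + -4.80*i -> [-9.75, -14.55, -19.35, -24.15, -28.95]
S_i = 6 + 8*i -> [6, 14, 22, 30, 38]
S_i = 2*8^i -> [2, 16, 128, 1024, 8192]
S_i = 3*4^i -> [3, 12, 48, 192, 768]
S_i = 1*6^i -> [1, 6, 36, 216, 1296]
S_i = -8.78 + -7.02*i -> [-8.78, -15.8, -22.82, -29.84, -36.86]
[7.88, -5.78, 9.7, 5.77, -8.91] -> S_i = Random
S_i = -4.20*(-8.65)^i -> [-4.2, 36.33, -314.25, 2718.3, -23513.31]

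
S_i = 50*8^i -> [50, 400, 3200, 25600, 204800]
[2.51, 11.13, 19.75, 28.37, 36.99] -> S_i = 2.51 + 8.62*i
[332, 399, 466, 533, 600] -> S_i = 332 + 67*i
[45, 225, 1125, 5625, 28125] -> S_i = 45*5^i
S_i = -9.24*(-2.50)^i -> [-9.24, 23.1, -57.75, 144.38, -360.94]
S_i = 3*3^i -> [3, 9, 27, 81, 243]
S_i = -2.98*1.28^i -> [-2.98, -3.81, -4.88, -6.25, -8.0]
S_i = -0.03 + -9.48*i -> [-0.03, -9.51, -18.99, -28.47, -37.95]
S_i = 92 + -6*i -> [92, 86, 80, 74, 68]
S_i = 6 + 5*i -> [6, 11, 16, 21, 26]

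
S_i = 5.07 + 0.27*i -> [5.07, 5.34, 5.61, 5.88, 6.15]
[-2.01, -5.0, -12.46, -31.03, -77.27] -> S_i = -2.01*2.49^i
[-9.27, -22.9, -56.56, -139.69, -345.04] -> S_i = -9.27*2.47^i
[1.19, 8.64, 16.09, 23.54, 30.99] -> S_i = 1.19 + 7.45*i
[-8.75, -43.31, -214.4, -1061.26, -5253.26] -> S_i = -8.75*4.95^i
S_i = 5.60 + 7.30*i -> [5.6, 12.9, 20.2, 27.5, 34.8]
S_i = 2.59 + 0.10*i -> [2.59, 2.69, 2.79, 2.89, 2.99]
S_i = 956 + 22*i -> [956, 978, 1000, 1022, 1044]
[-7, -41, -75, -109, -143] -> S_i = -7 + -34*i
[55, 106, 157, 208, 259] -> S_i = 55 + 51*i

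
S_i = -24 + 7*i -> [-24, -17, -10, -3, 4]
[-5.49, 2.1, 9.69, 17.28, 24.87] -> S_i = -5.49 + 7.59*i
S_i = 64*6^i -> [64, 384, 2304, 13824, 82944]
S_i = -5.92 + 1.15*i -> [-5.92, -4.77, -3.62, -2.47, -1.32]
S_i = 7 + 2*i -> [7, 9, 11, 13, 15]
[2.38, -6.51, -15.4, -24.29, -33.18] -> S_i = 2.38 + -8.89*i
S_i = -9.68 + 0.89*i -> [-9.68, -8.79, -7.9, -7.01, -6.12]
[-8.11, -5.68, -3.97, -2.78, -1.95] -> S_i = -8.11*0.70^i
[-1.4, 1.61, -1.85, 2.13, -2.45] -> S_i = -1.40*(-1.15)^i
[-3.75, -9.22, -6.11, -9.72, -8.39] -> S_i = Random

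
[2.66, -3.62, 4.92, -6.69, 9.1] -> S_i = 2.66*(-1.36)^i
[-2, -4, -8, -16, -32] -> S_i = -2*2^i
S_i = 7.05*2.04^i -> [7.05, 14.38, 29.34, 59.85, 122.1]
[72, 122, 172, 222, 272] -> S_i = 72 + 50*i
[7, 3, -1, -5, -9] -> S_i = 7 + -4*i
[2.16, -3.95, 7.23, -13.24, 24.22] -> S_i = 2.16*(-1.83)^i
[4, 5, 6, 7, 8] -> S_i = 4 + 1*i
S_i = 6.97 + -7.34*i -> [6.97, -0.37, -7.71, -15.05, -22.39]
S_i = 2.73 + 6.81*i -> [2.73, 9.54, 16.35, 23.16, 29.97]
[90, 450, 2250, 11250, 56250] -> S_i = 90*5^i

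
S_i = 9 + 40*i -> [9, 49, 89, 129, 169]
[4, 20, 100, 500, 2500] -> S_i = 4*5^i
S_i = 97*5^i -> [97, 485, 2425, 12125, 60625]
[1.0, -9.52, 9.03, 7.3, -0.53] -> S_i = Random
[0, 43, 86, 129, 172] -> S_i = 0 + 43*i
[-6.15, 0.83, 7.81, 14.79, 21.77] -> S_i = -6.15 + 6.98*i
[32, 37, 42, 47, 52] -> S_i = 32 + 5*i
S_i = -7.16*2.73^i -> [-7.16, -19.55, -53.36, -145.68, -397.71]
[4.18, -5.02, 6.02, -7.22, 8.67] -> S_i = 4.18*(-1.20)^i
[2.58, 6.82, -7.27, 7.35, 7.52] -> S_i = Random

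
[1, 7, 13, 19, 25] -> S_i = 1 + 6*i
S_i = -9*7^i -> [-9, -63, -441, -3087, -21609]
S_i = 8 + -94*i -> [8, -86, -180, -274, -368]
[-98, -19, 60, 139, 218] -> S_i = -98 + 79*i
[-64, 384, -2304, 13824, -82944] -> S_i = -64*-6^i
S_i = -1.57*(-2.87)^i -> [-1.57, 4.51, -12.93, 37.11, -106.52]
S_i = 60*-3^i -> [60, -180, 540, -1620, 4860]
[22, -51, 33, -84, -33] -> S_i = Random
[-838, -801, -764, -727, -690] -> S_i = -838 + 37*i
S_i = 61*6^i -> [61, 366, 2196, 13176, 79056]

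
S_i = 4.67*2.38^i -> [4.67, 11.11, 26.45, 62.96, 149.84]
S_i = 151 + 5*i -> [151, 156, 161, 166, 171]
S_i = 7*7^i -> [7, 49, 343, 2401, 16807]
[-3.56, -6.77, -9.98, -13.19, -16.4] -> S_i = -3.56 + -3.21*i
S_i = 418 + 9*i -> [418, 427, 436, 445, 454]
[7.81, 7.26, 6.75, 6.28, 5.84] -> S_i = 7.81*0.93^i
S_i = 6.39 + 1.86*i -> [6.39, 8.25, 10.11, 11.97, 13.83]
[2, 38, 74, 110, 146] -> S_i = 2 + 36*i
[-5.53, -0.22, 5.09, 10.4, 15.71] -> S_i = -5.53 + 5.31*i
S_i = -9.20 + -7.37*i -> [-9.2, -16.57, -23.94, -31.31, -38.68]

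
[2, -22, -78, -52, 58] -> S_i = Random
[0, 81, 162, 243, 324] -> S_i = 0 + 81*i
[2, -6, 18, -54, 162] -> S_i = 2*-3^i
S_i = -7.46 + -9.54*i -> [-7.46, -17.0, -26.54, -36.08, -45.62]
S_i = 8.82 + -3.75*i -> [8.82, 5.07, 1.32, -2.43, -6.18]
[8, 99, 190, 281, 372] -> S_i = 8 + 91*i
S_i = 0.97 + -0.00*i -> [0.97, 0.97, 0.97, 0.97, 0.97]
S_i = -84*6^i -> [-84, -504, -3024, -18144, -108864]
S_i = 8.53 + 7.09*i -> [8.53, 15.62, 22.71, 29.8, 36.89]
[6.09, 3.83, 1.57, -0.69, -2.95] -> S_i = 6.09 + -2.26*i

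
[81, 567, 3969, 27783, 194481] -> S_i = 81*7^i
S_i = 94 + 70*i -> [94, 164, 234, 304, 374]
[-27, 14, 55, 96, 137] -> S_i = -27 + 41*i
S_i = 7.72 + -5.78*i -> [7.72, 1.94, -3.84, -9.62, -15.4]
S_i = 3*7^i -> [3, 21, 147, 1029, 7203]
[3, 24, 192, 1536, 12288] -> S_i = 3*8^i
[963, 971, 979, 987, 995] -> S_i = 963 + 8*i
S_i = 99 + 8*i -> [99, 107, 115, 123, 131]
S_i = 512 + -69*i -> [512, 443, 374, 305, 236]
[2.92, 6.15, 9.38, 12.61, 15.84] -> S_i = 2.92 + 3.23*i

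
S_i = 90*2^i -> [90, 180, 360, 720, 1440]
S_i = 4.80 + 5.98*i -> [4.8, 10.78, 16.76, 22.74, 28.72]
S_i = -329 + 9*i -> [-329, -320, -311, -302, -293]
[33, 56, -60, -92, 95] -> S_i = Random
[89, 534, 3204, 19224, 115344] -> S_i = 89*6^i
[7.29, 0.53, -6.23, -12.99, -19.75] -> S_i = 7.29 + -6.76*i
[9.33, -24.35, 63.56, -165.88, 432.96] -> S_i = 9.33*(-2.61)^i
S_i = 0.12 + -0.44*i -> [0.12, -0.32, -0.76, -1.2, -1.64]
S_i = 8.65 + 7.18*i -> [8.65, 15.83, 23.01, 30.19, 37.37]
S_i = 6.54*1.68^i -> [6.54, 10.99, 18.46, 31.01, 52.1]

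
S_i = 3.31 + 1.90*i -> [3.31, 5.21, 7.11, 9.01, 10.91]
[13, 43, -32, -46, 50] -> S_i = Random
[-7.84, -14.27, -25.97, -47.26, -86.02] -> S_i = -7.84*1.82^i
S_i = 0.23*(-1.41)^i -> [0.23, -0.32, 0.46, -0.64, 0.91]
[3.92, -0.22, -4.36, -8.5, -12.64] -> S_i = 3.92 + -4.14*i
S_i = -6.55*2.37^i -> [-6.55, -15.52, -36.79, -87.19, -206.65]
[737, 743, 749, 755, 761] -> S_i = 737 + 6*i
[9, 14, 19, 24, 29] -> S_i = 9 + 5*i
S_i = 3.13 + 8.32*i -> [3.13, 11.45, 19.77, 28.09, 36.41]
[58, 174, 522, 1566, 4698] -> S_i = 58*3^i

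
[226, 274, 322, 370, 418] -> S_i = 226 + 48*i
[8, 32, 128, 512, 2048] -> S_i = 8*4^i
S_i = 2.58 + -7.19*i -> [2.58, -4.61, -11.8, -18.99, -26.18]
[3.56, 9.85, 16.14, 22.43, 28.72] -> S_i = 3.56 + 6.29*i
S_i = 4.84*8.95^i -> [4.84, 43.32, 387.7, 3469.88, 31055.43]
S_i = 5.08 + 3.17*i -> [5.08, 8.25, 11.42, 14.59, 17.76]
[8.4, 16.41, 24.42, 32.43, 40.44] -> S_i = 8.40 + 8.01*i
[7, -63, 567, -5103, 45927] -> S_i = 7*-9^i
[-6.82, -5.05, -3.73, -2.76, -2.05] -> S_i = -6.82*0.74^i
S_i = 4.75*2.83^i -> [4.75, 13.44, 38.04, 107.66, 304.68]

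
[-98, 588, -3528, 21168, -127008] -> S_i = -98*-6^i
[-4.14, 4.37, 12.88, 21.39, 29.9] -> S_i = -4.14 + 8.51*i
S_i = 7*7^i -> [7, 49, 343, 2401, 16807]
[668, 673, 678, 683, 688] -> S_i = 668 + 5*i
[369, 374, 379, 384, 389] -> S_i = 369 + 5*i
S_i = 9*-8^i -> [9, -72, 576, -4608, 36864]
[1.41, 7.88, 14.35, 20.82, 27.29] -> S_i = 1.41 + 6.47*i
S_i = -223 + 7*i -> [-223, -216, -209, -202, -195]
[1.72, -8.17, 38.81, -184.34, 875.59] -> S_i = 1.72*(-4.75)^i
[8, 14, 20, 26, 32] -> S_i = 8 + 6*i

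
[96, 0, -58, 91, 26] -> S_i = Random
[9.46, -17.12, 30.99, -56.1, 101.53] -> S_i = 9.46*(-1.81)^i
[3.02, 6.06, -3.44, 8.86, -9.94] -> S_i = Random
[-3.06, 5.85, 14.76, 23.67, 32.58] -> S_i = -3.06 + 8.91*i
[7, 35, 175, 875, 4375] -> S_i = 7*5^i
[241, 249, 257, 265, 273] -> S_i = 241 + 8*i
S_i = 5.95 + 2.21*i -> [5.95, 8.16, 10.37, 12.58, 14.79]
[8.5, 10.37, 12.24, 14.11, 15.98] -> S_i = 8.50 + 1.87*i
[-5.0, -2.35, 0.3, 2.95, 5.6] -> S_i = -5.00 + 2.65*i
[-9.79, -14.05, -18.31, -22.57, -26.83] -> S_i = -9.79 + -4.26*i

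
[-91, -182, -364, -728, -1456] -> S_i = -91*2^i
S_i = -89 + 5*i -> [-89, -84, -79, -74, -69]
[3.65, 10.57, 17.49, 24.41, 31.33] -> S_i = 3.65 + 6.92*i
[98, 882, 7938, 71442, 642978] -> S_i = 98*9^i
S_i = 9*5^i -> [9, 45, 225, 1125, 5625]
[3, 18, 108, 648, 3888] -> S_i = 3*6^i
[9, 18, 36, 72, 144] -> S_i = 9*2^i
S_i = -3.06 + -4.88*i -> [-3.06, -7.94, -12.82, -17.7, -22.58]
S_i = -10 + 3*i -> [-10, -7, -4, -1, 2]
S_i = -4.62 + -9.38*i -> [-4.62, -14.0, -23.38, -32.76, -42.14]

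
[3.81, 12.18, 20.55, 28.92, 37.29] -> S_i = 3.81 + 8.37*i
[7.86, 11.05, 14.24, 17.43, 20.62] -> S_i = 7.86 + 3.19*i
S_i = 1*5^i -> [1, 5, 25, 125, 625]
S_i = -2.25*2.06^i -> [-2.25, -4.64, -9.55, -19.67, -40.52]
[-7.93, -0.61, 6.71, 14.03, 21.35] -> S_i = -7.93 + 7.32*i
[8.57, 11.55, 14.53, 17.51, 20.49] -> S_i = 8.57 + 2.98*i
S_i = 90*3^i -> [90, 270, 810, 2430, 7290]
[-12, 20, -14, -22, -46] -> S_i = Random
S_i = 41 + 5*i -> [41, 46, 51, 56, 61]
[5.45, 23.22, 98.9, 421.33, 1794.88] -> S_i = 5.45*4.26^i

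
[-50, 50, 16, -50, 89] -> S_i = Random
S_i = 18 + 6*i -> [18, 24, 30, 36, 42]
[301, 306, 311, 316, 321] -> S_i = 301 + 5*i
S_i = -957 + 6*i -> [-957, -951, -945, -939, -933]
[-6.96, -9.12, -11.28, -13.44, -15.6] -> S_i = -6.96 + -2.16*i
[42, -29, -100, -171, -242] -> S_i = 42 + -71*i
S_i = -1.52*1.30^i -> [-1.52, -1.98, -2.57, -3.34, -4.34]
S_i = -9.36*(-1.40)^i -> [-9.36, 13.1, -18.35, 25.68, -35.96]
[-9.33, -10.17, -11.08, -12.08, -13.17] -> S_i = -9.33*1.09^i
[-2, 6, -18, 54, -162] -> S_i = -2*-3^i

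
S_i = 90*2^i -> [90, 180, 360, 720, 1440]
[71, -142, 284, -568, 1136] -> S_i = 71*-2^i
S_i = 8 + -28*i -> [8, -20, -48, -76, -104]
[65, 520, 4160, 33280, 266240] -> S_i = 65*8^i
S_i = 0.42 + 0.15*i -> [0.42, 0.57, 0.72, 0.87, 1.02]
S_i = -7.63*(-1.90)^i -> [-7.63, 14.5, -27.54, 52.33, -99.43]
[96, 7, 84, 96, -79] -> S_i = Random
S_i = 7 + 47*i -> [7, 54, 101, 148, 195]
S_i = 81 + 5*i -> [81, 86, 91, 96, 101]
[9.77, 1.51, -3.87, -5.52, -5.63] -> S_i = Random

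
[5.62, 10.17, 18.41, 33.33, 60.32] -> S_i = 5.62*1.81^i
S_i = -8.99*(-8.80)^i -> [-8.99, 79.11, -696.19, 6126.43, -53912.61]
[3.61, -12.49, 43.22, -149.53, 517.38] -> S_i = 3.61*(-3.46)^i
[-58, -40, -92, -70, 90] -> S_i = Random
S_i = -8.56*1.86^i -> [-8.56, -15.92, -29.61, -55.08, -102.45]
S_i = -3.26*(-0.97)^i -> [-3.26, 3.16, -3.07, 2.98, -2.89]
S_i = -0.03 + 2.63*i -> [-0.03, 2.6, 5.23, 7.86, 10.49]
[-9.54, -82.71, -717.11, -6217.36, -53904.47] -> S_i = -9.54*8.67^i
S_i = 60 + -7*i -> [60, 53, 46, 39, 32]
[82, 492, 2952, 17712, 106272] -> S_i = 82*6^i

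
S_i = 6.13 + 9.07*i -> [6.13, 15.2, 24.27, 33.34, 42.41]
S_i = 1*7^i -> [1, 7, 49, 343, 2401]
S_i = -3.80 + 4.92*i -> [-3.8, 1.12, 6.04, 10.96, 15.88]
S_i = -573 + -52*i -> [-573, -625, -677, -729, -781]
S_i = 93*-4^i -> [93, -372, 1488, -5952, 23808]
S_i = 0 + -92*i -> [0, -92, -184, -276, -368]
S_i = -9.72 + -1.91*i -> [-9.72, -11.63, -13.54, -15.45, -17.36]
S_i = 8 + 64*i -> [8, 72, 136, 200, 264]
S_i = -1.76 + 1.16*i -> [-1.76, -0.6, 0.56, 1.72, 2.88]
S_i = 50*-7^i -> [50, -350, 2450, -17150, 120050]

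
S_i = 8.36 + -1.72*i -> [8.36, 6.64, 4.92, 3.2, 1.48]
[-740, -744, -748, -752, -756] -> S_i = -740 + -4*i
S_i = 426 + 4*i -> [426, 430, 434, 438, 442]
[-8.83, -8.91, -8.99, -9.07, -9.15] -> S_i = -8.83 + -0.08*i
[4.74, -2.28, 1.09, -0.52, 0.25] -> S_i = 4.74*(-0.48)^i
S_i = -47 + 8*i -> [-47, -39, -31, -23, -15]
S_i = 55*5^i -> [55, 275, 1375, 6875, 34375]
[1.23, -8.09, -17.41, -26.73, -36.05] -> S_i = 1.23 + -9.32*i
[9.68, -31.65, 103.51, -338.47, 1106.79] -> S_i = 9.68*(-3.27)^i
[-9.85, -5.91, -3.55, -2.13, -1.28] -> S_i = -9.85*0.60^i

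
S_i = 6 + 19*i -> [6, 25, 44, 63, 82]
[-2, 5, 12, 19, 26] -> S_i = -2 + 7*i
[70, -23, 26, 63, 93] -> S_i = Random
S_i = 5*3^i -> [5, 15, 45, 135, 405]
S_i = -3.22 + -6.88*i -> [-3.22, -10.1, -16.98, -23.86, -30.74]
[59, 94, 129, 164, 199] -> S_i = 59 + 35*i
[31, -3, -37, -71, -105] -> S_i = 31 + -34*i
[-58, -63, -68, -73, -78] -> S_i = -58 + -5*i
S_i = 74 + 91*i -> [74, 165, 256, 347, 438]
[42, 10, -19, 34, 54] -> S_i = Random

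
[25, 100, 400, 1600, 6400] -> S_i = 25*4^i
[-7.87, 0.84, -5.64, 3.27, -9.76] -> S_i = Random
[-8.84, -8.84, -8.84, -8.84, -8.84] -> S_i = -8.84 + 0.00*i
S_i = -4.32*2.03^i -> [-4.32, -8.77, -17.8, -36.14, -73.36]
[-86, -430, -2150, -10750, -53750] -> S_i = -86*5^i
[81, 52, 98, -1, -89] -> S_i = Random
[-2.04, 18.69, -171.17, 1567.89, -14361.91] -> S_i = -2.04*(-9.16)^i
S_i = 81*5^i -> [81, 405, 2025, 10125, 50625]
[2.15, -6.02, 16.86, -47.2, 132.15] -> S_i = 2.15*(-2.80)^i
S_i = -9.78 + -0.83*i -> [-9.78, -10.61, -11.44, -12.27, -13.1]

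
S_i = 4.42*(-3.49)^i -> [4.42, -15.43, 53.84, -187.89, 655.73]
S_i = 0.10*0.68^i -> [0.1, 0.07, 0.05, 0.03, 0.02]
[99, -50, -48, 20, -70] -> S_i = Random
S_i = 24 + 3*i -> [24, 27, 30, 33, 36]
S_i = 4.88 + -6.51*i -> [4.88, -1.63, -8.14, -14.65, -21.16]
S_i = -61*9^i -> [-61, -549, -4941, -44469, -400221]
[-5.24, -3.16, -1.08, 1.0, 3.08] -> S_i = -5.24 + 2.08*i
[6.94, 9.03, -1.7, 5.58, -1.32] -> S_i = Random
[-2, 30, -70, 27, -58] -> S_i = Random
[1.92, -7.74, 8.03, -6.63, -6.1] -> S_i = Random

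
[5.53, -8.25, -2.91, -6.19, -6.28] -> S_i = Random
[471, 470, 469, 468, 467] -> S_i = 471 + -1*i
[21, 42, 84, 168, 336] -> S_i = 21*2^i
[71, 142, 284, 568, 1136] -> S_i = 71*2^i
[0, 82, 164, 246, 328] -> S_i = 0 + 82*i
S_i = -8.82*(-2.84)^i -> [-8.82, 25.05, -71.14, 202.03, -573.78]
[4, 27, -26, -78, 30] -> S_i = Random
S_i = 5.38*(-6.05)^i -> [5.38, -32.55, 196.92, -1191.37, 7207.82]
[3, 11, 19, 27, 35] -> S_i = 3 + 8*i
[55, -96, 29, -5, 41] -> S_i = Random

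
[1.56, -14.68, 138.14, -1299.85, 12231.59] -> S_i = 1.56*(-9.41)^i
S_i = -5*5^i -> [-5, -25, -125, -625, -3125]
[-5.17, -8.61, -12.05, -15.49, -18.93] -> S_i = -5.17 + -3.44*i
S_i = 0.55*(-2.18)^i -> [0.55, -1.2, 2.61, -5.7, 12.42]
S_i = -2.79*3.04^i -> [-2.79, -8.48, -25.78, -78.38, -238.29]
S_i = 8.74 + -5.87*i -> [8.74, 2.87, -3.0, -8.87, -14.74]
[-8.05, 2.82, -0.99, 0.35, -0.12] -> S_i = -8.05*(-0.35)^i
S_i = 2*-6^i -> [2, -12, 72, -432, 2592]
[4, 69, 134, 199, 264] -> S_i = 4 + 65*i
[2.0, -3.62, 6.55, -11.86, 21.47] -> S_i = 2.00*(-1.81)^i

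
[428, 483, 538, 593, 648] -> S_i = 428 + 55*i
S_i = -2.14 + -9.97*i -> [-2.14, -12.11, -22.08, -32.05, -42.02]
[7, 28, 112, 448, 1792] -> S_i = 7*4^i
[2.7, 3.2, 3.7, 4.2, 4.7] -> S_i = 2.70 + 0.50*i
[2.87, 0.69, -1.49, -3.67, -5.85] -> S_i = 2.87 + -2.18*i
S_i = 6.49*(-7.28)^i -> [6.49, -47.25, 343.96, -2504.03, 18229.31]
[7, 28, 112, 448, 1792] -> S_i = 7*4^i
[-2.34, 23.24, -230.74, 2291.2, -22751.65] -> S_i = -2.34*(-9.93)^i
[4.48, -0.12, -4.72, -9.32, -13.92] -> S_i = 4.48 + -4.60*i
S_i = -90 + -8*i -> [-90, -98, -106, -114, -122]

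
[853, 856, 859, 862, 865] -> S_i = 853 + 3*i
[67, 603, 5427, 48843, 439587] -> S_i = 67*9^i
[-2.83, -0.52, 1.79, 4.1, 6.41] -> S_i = -2.83 + 2.31*i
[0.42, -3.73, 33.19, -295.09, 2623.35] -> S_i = 0.42*(-8.89)^i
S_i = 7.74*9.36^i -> [7.74, 72.45, 678.1, 6347.0, 59407.92]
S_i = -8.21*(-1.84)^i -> [-8.21, 15.11, -27.8, 51.14, -94.11]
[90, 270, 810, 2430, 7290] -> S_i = 90*3^i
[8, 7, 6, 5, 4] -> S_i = 8 + -1*i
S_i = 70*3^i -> [70, 210, 630, 1890, 5670]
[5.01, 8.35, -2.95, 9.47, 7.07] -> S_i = Random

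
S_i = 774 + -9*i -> [774, 765, 756, 747, 738]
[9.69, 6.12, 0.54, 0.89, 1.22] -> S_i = Random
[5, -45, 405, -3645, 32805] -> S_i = 5*-9^i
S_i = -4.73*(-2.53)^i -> [-4.73, 11.97, -30.28, 76.6, -193.8]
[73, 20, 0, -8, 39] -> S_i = Random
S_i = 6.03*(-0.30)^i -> [6.03, -1.81, 0.54, -0.16, 0.05]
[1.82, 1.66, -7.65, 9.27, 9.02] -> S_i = Random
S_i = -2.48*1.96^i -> [-2.48, -4.86, -9.53, -18.67, -36.6]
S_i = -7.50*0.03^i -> [-7.5, -0.22, -0.01, -0.0, -0.0]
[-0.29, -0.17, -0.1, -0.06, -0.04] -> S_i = -0.29*0.59^i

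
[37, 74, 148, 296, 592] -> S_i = 37*2^i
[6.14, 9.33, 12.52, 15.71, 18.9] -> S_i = 6.14 + 3.19*i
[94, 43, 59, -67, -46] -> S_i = Random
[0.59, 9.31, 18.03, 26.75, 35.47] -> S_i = 0.59 + 8.72*i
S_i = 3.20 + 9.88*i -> [3.2, 13.08, 22.96, 32.84, 42.72]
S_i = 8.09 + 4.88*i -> [8.09, 12.97, 17.85, 22.73, 27.61]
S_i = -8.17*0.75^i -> [-8.17, -6.13, -4.6, -3.45, -2.59]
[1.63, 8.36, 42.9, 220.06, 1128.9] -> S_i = 1.63*5.13^i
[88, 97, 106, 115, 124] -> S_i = 88 + 9*i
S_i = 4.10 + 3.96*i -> [4.1, 8.06, 12.02, 15.98, 19.94]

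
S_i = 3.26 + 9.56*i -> [3.26, 12.82, 22.38, 31.94, 41.5]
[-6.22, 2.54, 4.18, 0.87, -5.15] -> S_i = Random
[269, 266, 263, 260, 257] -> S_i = 269 + -3*i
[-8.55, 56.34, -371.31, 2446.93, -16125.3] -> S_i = -8.55*(-6.59)^i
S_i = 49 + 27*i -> [49, 76, 103, 130, 157]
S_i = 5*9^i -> [5, 45, 405, 3645, 32805]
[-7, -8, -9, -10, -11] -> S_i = -7 + -1*i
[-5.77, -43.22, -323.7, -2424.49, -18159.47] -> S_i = -5.77*7.49^i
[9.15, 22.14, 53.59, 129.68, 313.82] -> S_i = 9.15*2.42^i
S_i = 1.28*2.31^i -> [1.28, 2.96, 6.83, 15.78, 36.45]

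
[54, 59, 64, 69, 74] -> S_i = 54 + 5*i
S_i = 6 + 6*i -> [6, 12, 18, 24, 30]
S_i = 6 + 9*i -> [6, 15, 24, 33, 42]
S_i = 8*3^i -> [8, 24, 72, 216, 648]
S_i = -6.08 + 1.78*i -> [-6.08, -4.3, -2.52, -0.74, 1.04]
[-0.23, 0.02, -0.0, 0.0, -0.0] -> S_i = -0.23*(-0.09)^i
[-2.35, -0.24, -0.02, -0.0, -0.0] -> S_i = -2.35*0.10^i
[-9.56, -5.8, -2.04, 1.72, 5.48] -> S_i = -9.56 + 3.76*i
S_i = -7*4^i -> [-7, -28, -112, -448, -1792]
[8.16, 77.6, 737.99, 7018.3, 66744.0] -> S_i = 8.16*9.51^i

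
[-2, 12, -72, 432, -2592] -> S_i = -2*-6^i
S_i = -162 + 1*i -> [-162, -161, -160, -159, -158]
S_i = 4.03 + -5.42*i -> [4.03, -1.39, -6.81, -12.23, -17.65]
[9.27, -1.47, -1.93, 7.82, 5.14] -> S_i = Random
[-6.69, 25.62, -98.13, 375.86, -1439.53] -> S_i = -6.69*(-3.83)^i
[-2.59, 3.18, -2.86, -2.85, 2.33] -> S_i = Random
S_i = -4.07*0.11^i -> [-4.07, -0.45, -0.05, -0.01, -0.0]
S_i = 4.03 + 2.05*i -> [4.03, 6.08, 8.13, 10.18, 12.23]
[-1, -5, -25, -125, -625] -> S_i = -1*5^i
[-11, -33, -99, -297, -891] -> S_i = -11*3^i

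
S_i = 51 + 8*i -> [51, 59, 67, 75, 83]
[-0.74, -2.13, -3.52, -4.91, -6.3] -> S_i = -0.74 + -1.39*i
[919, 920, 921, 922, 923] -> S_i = 919 + 1*i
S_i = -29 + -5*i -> [-29, -34, -39, -44, -49]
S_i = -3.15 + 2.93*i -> [-3.15, -0.22, 2.71, 5.64, 8.57]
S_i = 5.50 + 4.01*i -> [5.5, 9.51, 13.52, 17.53, 21.54]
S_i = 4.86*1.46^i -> [4.86, 7.1, 10.36, 15.12, 22.08]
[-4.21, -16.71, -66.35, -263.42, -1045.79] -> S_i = -4.21*3.97^i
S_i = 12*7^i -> [12, 84, 588, 4116, 28812]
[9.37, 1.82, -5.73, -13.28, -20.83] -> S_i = 9.37 + -7.55*i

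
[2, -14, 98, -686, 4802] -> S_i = 2*-7^i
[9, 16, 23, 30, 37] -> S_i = 9 + 7*i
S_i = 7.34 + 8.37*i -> [7.34, 15.71, 24.08, 32.45, 40.82]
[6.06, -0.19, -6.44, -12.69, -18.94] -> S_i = 6.06 + -6.25*i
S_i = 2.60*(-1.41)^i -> [2.6, -3.67, 5.17, -7.29, 10.28]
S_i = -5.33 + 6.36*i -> [-5.33, 1.03, 7.39, 13.75, 20.11]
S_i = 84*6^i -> [84, 504, 3024, 18144, 108864]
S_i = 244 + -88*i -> [244, 156, 68, -20, -108]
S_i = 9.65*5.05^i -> [9.65, 48.73, 246.1, 1242.8, 6276.14]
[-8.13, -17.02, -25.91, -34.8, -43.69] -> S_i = -8.13 + -8.89*i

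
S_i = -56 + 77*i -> [-56, 21, 98, 175, 252]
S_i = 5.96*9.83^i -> [5.96, 58.59, 575.91, 5661.18, 55649.38]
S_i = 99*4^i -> [99, 396, 1584, 6336, 25344]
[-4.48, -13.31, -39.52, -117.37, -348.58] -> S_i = -4.48*2.97^i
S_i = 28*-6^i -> [28, -168, 1008, -6048, 36288]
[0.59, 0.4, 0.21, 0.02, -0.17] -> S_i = 0.59 + -0.19*i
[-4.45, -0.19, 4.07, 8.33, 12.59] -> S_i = -4.45 + 4.26*i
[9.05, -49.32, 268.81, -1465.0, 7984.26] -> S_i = 9.05*(-5.45)^i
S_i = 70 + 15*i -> [70, 85, 100, 115, 130]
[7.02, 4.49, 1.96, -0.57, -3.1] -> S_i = 7.02 + -2.53*i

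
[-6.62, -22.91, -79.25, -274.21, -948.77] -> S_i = -6.62*3.46^i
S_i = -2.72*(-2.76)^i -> [-2.72, 7.51, -20.72, 57.19, -157.84]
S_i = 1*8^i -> [1, 8, 64, 512, 4096]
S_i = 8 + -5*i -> [8, 3, -2, -7, -12]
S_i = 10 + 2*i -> [10, 12, 14, 16, 18]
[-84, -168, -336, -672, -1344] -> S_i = -84*2^i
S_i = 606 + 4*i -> [606, 610, 614, 618, 622]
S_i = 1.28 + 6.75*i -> [1.28, 8.03, 14.78, 21.53, 28.28]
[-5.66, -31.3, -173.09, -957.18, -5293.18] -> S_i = -5.66*5.53^i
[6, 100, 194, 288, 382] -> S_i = 6 + 94*i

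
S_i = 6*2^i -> [6, 12, 24, 48, 96]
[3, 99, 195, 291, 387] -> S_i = 3 + 96*i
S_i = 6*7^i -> [6, 42, 294, 2058, 14406]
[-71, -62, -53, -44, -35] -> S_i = -71 + 9*i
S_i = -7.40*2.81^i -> [-7.4, -20.79, -58.43, -164.19, -461.38]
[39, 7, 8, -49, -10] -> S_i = Random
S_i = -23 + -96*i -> [-23, -119, -215, -311, -407]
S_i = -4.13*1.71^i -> [-4.13, -7.06, -12.08, -20.65, -35.31]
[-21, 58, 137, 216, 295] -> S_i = -21 + 79*i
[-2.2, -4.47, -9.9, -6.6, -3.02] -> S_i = Random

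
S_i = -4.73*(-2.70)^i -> [-4.73, 12.77, -34.48, 93.1, -251.37]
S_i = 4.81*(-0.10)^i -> [4.81, -0.48, 0.05, -0.0, 0.0]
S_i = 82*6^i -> [82, 492, 2952, 17712, 106272]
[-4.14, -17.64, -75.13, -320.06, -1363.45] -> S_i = -4.14*4.26^i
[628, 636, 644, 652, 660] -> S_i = 628 + 8*i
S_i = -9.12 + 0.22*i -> [-9.12, -8.9, -8.68, -8.46, -8.24]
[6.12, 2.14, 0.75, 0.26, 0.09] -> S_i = 6.12*0.35^i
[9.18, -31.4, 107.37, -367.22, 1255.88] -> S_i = 9.18*(-3.42)^i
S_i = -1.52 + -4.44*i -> [-1.52, -5.96, -10.4, -14.84, -19.28]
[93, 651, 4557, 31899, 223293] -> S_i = 93*7^i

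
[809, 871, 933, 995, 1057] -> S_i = 809 + 62*i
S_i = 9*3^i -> [9, 27, 81, 243, 729]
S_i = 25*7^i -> [25, 175, 1225, 8575, 60025]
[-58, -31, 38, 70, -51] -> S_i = Random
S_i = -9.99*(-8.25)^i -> [-9.99, 82.42, -679.94, 5609.54, -46278.71]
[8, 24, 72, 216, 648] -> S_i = 8*3^i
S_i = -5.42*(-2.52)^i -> [-5.42, 13.66, -34.42, 86.74, -218.58]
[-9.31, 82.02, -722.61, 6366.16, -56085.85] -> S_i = -9.31*(-8.81)^i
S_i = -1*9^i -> [-1, -9, -81, -729, -6561]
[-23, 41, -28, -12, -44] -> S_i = Random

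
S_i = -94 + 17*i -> [-94, -77, -60, -43, -26]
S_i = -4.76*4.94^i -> [-4.76, -23.51, -116.16, -573.84, -2834.75]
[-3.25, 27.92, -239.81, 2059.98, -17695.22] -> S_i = -3.25*(-8.59)^i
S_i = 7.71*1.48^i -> [7.71, 11.41, 16.89, 24.99, 36.99]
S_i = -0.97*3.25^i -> [-0.97, -3.15, -10.25, -33.3, -108.22]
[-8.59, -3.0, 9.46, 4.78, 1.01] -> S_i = Random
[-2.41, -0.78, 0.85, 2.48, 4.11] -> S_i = -2.41 + 1.63*i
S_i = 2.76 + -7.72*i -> [2.76, -4.96, -12.68, -20.4, -28.12]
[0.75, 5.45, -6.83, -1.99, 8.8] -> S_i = Random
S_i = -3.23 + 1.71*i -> [-3.23, -1.52, 0.19, 1.9, 3.61]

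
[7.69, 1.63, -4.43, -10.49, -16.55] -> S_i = 7.69 + -6.06*i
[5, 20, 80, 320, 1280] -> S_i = 5*4^i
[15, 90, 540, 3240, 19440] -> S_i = 15*6^i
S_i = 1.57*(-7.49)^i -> [1.57, -11.76, 88.08, -659.7, 4941.14]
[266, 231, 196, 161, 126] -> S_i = 266 + -35*i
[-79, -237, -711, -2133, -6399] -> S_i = -79*3^i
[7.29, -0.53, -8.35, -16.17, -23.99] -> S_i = 7.29 + -7.82*i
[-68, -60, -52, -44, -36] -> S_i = -68 + 8*i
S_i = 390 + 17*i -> [390, 407, 424, 441, 458]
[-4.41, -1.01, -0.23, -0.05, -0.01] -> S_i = -4.41*0.23^i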